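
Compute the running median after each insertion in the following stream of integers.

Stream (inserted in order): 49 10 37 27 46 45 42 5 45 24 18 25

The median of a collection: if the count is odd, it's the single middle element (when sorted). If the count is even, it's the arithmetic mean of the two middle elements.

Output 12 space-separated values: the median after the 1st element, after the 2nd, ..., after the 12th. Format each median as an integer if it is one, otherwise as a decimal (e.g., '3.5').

Step 1: insert 49 -> lo=[49] (size 1, max 49) hi=[] (size 0) -> median=49
Step 2: insert 10 -> lo=[10] (size 1, max 10) hi=[49] (size 1, min 49) -> median=29.5
Step 3: insert 37 -> lo=[10, 37] (size 2, max 37) hi=[49] (size 1, min 49) -> median=37
Step 4: insert 27 -> lo=[10, 27] (size 2, max 27) hi=[37, 49] (size 2, min 37) -> median=32
Step 5: insert 46 -> lo=[10, 27, 37] (size 3, max 37) hi=[46, 49] (size 2, min 46) -> median=37
Step 6: insert 45 -> lo=[10, 27, 37] (size 3, max 37) hi=[45, 46, 49] (size 3, min 45) -> median=41
Step 7: insert 42 -> lo=[10, 27, 37, 42] (size 4, max 42) hi=[45, 46, 49] (size 3, min 45) -> median=42
Step 8: insert 5 -> lo=[5, 10, 27, 37] (size 4, max 37) hi=[42, 45, 46, 49] (size 4, min 42) -> median=39.5
Step 9: insert 45 -> lo=[5, 10, 27, 37, 42] (size 5, max 42) hi=[45, 45, 46, 49] (size 4, min 45) -> median=42
Step 10: insert 24 -> lo=[5, 10, 24, 27, 37] (size 5, max 37) hi=[42, 45, 45, 46, 49] (size 5, min 42) -> median=39.5
Step 11: insert 18 -> lo=[5, 10, 18, 24, 27, 37] (size 6, max 37) hi=[42, 45, 45, 46, 49] (size 5, min 42) -> median=37
Step 12: insert 25 -> lo=[5, 10, 18, 24, 25, 27] (size 6, max 27) hi=[37, 42, 45, 45, 46, 49] (size 6, min 37) -> median=32

Answer: 49 29.5 37 32 37 41 42 39.5 42 39.5 37 32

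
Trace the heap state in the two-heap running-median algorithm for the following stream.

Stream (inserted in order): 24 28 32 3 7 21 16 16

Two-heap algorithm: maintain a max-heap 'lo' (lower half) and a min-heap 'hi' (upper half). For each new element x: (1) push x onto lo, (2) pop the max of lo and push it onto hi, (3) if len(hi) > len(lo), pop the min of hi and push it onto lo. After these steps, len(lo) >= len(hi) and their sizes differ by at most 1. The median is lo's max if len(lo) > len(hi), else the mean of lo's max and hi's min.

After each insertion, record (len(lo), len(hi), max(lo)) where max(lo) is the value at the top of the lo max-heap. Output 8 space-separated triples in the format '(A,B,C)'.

Step 1: insert 24 -> lo=[24] hi=[] -> (len(lo)=1, len(hi)=0, max(lo)=24)
Step 2: insert 28 -> lo=[24] hi=[28] -> (len(lo)=1, len(hi)=1, max(lo)=24)
Step 3: insert 32 -> lo=[24, 28] hi=[32] -> (len(lo)=2, len(hi)=1, max(lo)=28)
Step 4: insert 3 -> lo=[3, 24] hi=[28, 32] -> (len(lo)=2, len(hi)=2, max(lo)=24)
Step 5: insert 7 -> lo=[3, 7, 24] hi=[28, 32] -> (len(lo)=3, len(hi)=2, max(lo)=24)
Step 6: insert 21 -> lo=[3, 7, 21] hi=[24, 28, 32] -> (len(lo)=3, len(hi)=3, max(lo)=21)
Step 7: insert 16 -> lo=[3, 7, 16, 21] hi=[24, 28, 32] -> (len(lo)=4, len(hi)=3, max(lo)=21)
Step 8: insert 16 -> lo=[3, 7, 16, 16] hi=[21, 24, 28, 32] -> (len(lo)=4, len(hi)=4, max(lo)=16)

Answer: (1,0,24) (1,1,24) (2,1,28) (2,2,24) (3,2,24) (3,3,21) (4,3,21) (4,4,16)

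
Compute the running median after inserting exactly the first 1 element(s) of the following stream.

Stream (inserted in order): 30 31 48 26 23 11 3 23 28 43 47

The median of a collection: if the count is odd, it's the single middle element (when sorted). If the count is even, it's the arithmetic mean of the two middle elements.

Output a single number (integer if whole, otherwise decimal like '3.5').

Step 1: insert 30 -> lo=[30] (size 1, max 30) hi=[] (size 0) -> median=30

Answer: 30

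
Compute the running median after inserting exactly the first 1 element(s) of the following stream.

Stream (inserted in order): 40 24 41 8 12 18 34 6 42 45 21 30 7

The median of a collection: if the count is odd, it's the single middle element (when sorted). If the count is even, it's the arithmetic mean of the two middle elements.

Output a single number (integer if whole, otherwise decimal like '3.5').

Answer: 40

Derivation:
Step 1: insert 40 -> lo=[40] (size 1, max 40) hi=[] (size 0) -> median=40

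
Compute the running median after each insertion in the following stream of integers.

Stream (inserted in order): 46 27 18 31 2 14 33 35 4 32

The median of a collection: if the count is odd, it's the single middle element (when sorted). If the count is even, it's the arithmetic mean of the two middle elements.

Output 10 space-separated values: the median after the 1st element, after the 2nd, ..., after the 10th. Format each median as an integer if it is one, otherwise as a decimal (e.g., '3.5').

Answer: 46 36.5 27 29 27 22.5 27 29 27 29

Derivation:
Step 1: insert 46 -> lo=[46] (size 1, max 46) hi=[] (size 0) -> median=46
Step 2: insert 27 -> lo=[27] (size 1, max 27) hi=[46] (size 1, min 46) -> median=36.5
Step 3: insert 18 -> lo=[18, 27] (size 2, max 27) hi=[46] (size 1, min 46) -> median=27
Step 4: insert 31 -> lo=[18, 27] (size 2, max 27) hi=[31, 46] (size 2, min 31) -> median=29
Step 5: insert 2 -> lo=[2, 18, 27] (size 3, max 27) hi=[31, 46] (size 2, min 31) -> median=27
Step 6: insert 14 -> lo=[2, 14, 18] (size 3, max 18) hi=[27, 31, 46] (size 3, min 27) -> median=22.5
Step 7: insert 33 -> lo=[2, 14, 18, 27] (size 4, max 27) hi=[31, 33, 46] (size 3, min 31) -> median=27
Step 8: insert 35 -> lo=[2, 14, 18, 27] (size 4, max 27) hi=[31, 33, 35, 46] (size 4, min 31) -> median=29
Step 9: insert 4 -> lo=[2, 4, 14, 18, 27] (size 5, max 27) hi=[31, 33, 35, 46] (size 4, min 31) -> median=27
Step 10: insert 32 -> lo=[2, 4, 14, 18, 27] (size 5, max 27) hi=[31, 32, 33, 35, 46] (size 5, min 31) -> median=29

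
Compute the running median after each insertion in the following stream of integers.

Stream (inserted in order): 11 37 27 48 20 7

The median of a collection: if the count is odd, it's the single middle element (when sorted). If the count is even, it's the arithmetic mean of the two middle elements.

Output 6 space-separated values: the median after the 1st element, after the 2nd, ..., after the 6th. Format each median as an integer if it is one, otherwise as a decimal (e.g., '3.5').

Step 1: insert 11 -> lo=[11] (size 1, max 11) hi=[] (size 0) -> median=11
Step 2: insert 37 -> lo=[11] (size 1, max 11) hi=[37] (size 1, min 37) -> median=24
Step 3: insert 27 -> lo=[11, 27] (size 2, max 27) hi=[37] (size 1, min 37) -> median=27
Step 4: insert 48 -> lo=[11, 27] (size 2, max 27) hi=[37, 48] (size 2, min 37) -> median=32
Step 5: insert 20 -> lo=[11, 20, 27] (size 3, max 27) hi=[37, 48] (size 2, min 37) -> median=27
Step 6: insert 7 -> lo=[7, 11, 20] (size 3, max 20) hi=[27, 37, 48] (size 3, min 27) -> median=23.5

Answer: 11 24 27 32 27 23.5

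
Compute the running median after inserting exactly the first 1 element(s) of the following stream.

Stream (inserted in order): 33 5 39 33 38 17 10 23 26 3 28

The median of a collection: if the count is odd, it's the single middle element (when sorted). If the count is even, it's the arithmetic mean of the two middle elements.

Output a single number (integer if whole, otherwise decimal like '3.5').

Step 1: insert 33 -> lo=[33] (size 1, max 33) hi=[] (size 0) -> median=33

Answer: 33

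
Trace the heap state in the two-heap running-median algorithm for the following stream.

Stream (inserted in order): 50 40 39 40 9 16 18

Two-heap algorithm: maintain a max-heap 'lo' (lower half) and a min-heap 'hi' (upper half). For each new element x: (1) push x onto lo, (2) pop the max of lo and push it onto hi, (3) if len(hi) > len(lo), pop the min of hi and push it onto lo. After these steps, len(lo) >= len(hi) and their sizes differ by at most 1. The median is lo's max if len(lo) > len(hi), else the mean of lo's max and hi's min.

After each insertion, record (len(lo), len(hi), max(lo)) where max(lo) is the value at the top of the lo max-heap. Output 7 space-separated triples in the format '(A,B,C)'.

Step 1: insert 50 -> lo=[50] hi=[] -> (len(lo)=1, len(hi)=0, max(lo)=50)
Step 2: insert 40 -> lo=[40] hi=[50] -> (len(lo)=1, len(hi)=1, max(lo)=40)
Step 3: insert 39 -> lo=[39, 40] hi=[50] -> (len(lo)=2, len(hi)=1, max(lo)=40)
Step 4: insert 40 -> lo=[39, 40] hi=[40, 50] -> (len(lo)=2, len(hi)=2, max(lo)=40)
Step 5: insert 9 -> lo=[9, 39, 40] hi=[40, 50] -> (len(lo)=3, len(hi)=2, max(lo)=40)
Step 6: insert 16 -> lo=[9, 16, 39] hi=[40, 40, 50] -> (len(lo)=3, len(hi)=3, max(lo)=39)
Step 7: insert 18 -> lo=[9, 16, 18, 39] hi=[40, 40, 50] -> (len(lo)=4, len(hi)=3, max(lo)=39)

Answer: (1,0,50) (1,1,40) (2,1,40) (2,2,40) (3,2,40) (3,3,39) (4,3,39)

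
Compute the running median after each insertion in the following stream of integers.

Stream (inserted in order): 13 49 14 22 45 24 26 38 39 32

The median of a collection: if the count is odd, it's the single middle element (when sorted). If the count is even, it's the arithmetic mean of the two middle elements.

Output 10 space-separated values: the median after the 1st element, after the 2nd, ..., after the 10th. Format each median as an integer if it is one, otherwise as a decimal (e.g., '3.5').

Answer: 13 31 14 18 22 23 24 25 26 29

Derivation:
Step 1: insert 13 -> lo=[13] (size 1, max 13) hi=[] (size 0) -> median=13
Step 2: insert 49 -> lo=[13] (size 1, max 13) hi=[49] (size 1, min 49) -> median=31
Step 3: insert 14 -> lo=[13, 14] (size 2, max 14) hi=[49] (size 1, min 49) -> median=14
Step 4: insert 22 -> lo=[13, 14] (size 2, max 14) hi=[22, 49] (size 2, min 22) -> median=18
Step 5: insert 45 -> lo=[13, 14, 22] (size 3, max 22) hi=[45, 49] (size 2, min 45) -> median=22
Step 6: insert 24 -> lo=[13, 14, 22] (size 3, max 22) hi=[24, 45, 49] (size 3, min 24) -> median=23
Step 7: insert 26 -> lo=[13, 14, 22, 24] (size 4, max 24) hi=[26, 45, 49] (size 3, min 26) -> median=24
Step 8: insert 38 -> lo=[13, 14, 22, 24] (size 4, max 24) hi=[26, 38, 45, 49] (size 4, min 26) -> median=25
Step 9: insert 39 -> lo=[13, 14, 22, 24, 26] (size 5, max 26) hi=[38, 39, 45, 49] (size 4, min 38) -> median=26
Step 10: insert 32 -> lo=[13, 14, 22, 24, 26] (size 5, max 26) hi=[32, 38, 39, 45, 49] (size 5, min 32) -> median=29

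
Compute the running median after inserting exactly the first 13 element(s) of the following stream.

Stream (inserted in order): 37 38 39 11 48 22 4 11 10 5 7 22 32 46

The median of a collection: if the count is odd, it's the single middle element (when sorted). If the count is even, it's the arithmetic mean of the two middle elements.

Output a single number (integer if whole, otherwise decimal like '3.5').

Answer: 22

Derivation:
Step 1: insert 37 -> lo=[37] (size 1, max 37) hi=[] (size 0) -> median=37
Step 2: insert 38 -> lo=[37] (size 1, max 37) hi=[38] (size 1, min 38) -> median=37.5
Step 3: insert 39 -> lo=[37, 38] (size 2, max 38) hi=[39] (size 1, min 39) -> median=38
Step 4: insert 11 -> lo=[11, 37] (size 2, max 37) hi=[38, 39] (size 2, min 38) -> median=37.5
Step 5: insert 48 -> lo=[11, 37, 38] (size 3, max 38) hi=[39, 48] (size 2, min 39) -> median=38
Step 6: insert 22 -> lo=[11, 22, 37] (size 3, max 37) hi=[38, 39, 48] (size 3, min 38) -> median=37.5
Step 7: insert 4 -> lo=[4, 11, 22, 37] (size 4, max 37) hi=[38, 39, 48] (size 3, min 38) -> median=37
Step 8: insert 11 -> lo=[4, 11, 11, 22] (size 4, max 22) hi=[37, 38, 39, 48] (size 4, min 37) -> median=29.5
Step 9: insert 10 -> lo=[4, 10, 11, 11, 22] (size 5, max 22) hi=[37, 38, 39, 48] (size 4, min 37) -> median=22
Step 10: insert 5 -> lo=[4, 5, 10, 11, 11] (size 5, max 11) hi=[22, 37, 38, 39, 48] (size 5, min 22) -> median=16.5
Step 11: insert 7 -> lo=[4, 5, 7, 10, 11, 11] (size 6, max 11) hi=[22, 37, 38, 39, 48] (size 5, min 22) -> median=11
Step 12: insert 22 -> lo=[4, 5, 7, 10, 11, 11] (size 6, max 11) hi=[22, 22, 37, 38, 39, 48] (size 6, min 22) -> median=16.5
Step 13: insert 32 -> lo=[4, 5, 7, 10, 11, 11, 22] (size 7, max 22) hi=[22, 32, 37, 38, 39, 48] (size 6, min 22) -> median=22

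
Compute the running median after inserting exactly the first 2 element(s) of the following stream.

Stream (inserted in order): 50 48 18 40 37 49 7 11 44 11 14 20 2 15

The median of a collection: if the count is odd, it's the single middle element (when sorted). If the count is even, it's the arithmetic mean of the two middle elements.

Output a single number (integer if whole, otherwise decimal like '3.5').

Step 1: insert 50 -> lo=[50] (size 1, max 50) hi=[] (size 0) -> median=50
Step 2: insert 48 -> lo=[48] (size 1, max 48) hi=[50] (size 1, min 50) -> median=49

Answer: 49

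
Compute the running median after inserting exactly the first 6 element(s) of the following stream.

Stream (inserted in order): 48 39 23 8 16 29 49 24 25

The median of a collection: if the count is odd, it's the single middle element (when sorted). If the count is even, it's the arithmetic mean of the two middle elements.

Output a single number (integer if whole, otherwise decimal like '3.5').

Answer: 26

Derivation:
Step 1: insert 48 -> lo=[48] (size 1, max 48) hi=[] (size 0) -> median=48
Step 2: insert 39 -> lo=[39] (size 1, max 39) hi=[48] (size 1, min 48) -> median=43.5
Step 3: insert 23 -> lo=[23, 39] (size 2, max 39) hi=[48] (size 1, min 48) -> median=39
Step 4: insert 8 -> lo=[8, 23] (size 2, max 23) hi=[39, 48] (size 2, min 39) -> median=31
Step 5: insert 16 -> lo=[8, 16, 23] (size 3, max 23) hi=[39, 48] (size 2, min 39) -> median=23
Step 6: insert 29 -> lo=[8, 16, 23] (size 3, max 23) hi=[29, 39, 48] (size 3, min 29) -> median=26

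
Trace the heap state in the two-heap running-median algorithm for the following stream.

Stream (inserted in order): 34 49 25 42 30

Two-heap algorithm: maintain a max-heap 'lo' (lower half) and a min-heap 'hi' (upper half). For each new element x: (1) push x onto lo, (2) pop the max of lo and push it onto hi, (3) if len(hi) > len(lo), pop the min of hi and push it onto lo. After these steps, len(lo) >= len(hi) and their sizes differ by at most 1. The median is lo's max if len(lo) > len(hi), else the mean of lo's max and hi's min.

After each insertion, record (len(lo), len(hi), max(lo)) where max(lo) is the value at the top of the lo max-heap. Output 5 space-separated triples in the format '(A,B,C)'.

Answer: (1,0,34) (1,1,34) (2,1,34) (2,2,34) (3,2,34)

Derivation:
Step 1: insert 34 -> lo=[34] hi=[] -> (len(lo)=1, len(hi)=0, max(lo)=34)
Step 2: insert 49 -> lo=[34] hi=[49] -> (len(lo)=1, len(hi)=1, max(lo)=34)
Step 3: insert 25 -> lo=[25, 34] hi=[49] -> (len(lo)=2, len(hi)=1, max(lo)=34)
Step 4: insert 42 -> lo=[25, 34] hi=[42, 49] -> (len(lo)=2, len(hi)=2, max(lo)=34)
Step 5: insert 30 -> lo=[25, 30, 34] hi=[42, 49] -> (len(lo)=3, len(hi)=2, max(lo)=34)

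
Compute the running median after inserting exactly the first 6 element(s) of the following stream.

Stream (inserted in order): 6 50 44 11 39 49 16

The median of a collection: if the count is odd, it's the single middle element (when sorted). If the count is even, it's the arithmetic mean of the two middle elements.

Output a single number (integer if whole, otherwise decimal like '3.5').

Step 1: insert 6 -> lo=[6] (size 1, max 6) hi=[] (size 0) -> median=6
Step 2: insert 50 -> lo=[6] (size 1, max 6) hi=[50] (size 1, min 50) -> median=28
Step 3: insert 44 -> lo=[6, 44] (size 2, max 44) hi=[50] (size 1, min 50) -> median=44
Step 4: insert 11 -> lo=[6, 11] (size 2, max 11) hi=[44, 50] (size 2, min 44) -> median=27.5
Step 5: insert 39 -> lo=[6, 11, 39] (size 3, max 39) hi=[44, 50] (size 2, min 44) -> median=39
Step 6: insert 49 -> lo=[6, 11, 39] (size 3, max 39) hi=[44, 49, 50] (size 3, min 44) -> median=41.5

Answer: 41.5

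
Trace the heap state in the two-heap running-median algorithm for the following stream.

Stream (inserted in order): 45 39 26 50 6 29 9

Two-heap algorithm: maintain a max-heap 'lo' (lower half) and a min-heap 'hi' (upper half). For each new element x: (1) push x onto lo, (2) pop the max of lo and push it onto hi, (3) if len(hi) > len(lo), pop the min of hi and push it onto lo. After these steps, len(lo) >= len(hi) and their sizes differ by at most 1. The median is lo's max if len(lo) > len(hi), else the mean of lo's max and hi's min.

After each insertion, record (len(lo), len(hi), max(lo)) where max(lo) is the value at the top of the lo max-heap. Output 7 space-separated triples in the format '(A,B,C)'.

Step 1: insert 45 -> lo=[45] hi=[] -> (len(lo)=1, len(hi)=0, max(lo)=45)
Step 2: insert 39 -> lo=[39] hi=[45] -> (len(lo)=1, len(hi)=1, max(lo)=39)
Step 3: insert 26 -> lo=[26, 39] hi=[45] -> (len(lo)=2, len(hi)=1, max(lo)=39)
Step 4: insert 50 -> lo=[26, 39] hi=[45, 50] -> (len(lo)=2, len(hi)=2, max(lo)=39)
Step 5: insert 6 -> lo=[6, 26, 39] hi=[45, 50] -> (len(lo)=3, len(hi)=2, max(lo)=39)
Step 6: insert 29 -> lo=[6, 26, 29] hi=[39, 45, 50] -> (len(lo)=3, len(hi)=3, max(lo)=29)
Step 7: insert 9 -> lo=[6, 9, 26, 29] hi=[39, 45, 50] -> (len(lo)=4, len(hi)=3, max(lo)=29)

Answer: (1,0,45) (1,1,39) (2,1,39) (2,2,39) (3,2,39) (3,3,29) (4,3,29)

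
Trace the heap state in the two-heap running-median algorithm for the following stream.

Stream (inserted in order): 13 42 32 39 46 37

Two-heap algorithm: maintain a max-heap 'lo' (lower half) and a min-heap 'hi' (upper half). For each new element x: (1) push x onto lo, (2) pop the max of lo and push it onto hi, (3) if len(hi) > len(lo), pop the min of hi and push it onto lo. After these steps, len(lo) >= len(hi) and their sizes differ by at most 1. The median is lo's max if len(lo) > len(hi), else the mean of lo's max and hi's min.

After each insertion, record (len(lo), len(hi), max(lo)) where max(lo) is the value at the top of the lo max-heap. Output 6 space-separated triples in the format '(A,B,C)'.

Answer: (1,0,13) (1,1,13) (2,1,32) (2,2,32) (3,2,39) (3,3,37)

Derivation:
Step 1: insert 13 -> lo=[13] hi=[] -> (len(lo)=1, len(hi)=0, max(lo)=13)
Step 2: insert 42 -> lo=[13] hi=[42] -> (len(lo)=1, len(hi)=1, max(lo)=13)
Step 3: insert 32 -> lo=[13, 32] hi=[42] -> (len(lo)=2, len(hi)=1, max(lo)=32)
Step 4: insert 39 -> lo=[13, 32] hi=[39, 42] -> (len(lo)=2, len(hi)=2, max(lo)=32)
Step 5: insert 46 -> lo=[13, 32, 39] hi=[42, 46] -> (len(lo)=3, len(hi)=2, max(lo)=39)
Step 6: insert 37 -> lo=[13, 32, 37] hi=[39, 42, 46] -> (len(lo)=3, len(hi)=3, max(lo)=37)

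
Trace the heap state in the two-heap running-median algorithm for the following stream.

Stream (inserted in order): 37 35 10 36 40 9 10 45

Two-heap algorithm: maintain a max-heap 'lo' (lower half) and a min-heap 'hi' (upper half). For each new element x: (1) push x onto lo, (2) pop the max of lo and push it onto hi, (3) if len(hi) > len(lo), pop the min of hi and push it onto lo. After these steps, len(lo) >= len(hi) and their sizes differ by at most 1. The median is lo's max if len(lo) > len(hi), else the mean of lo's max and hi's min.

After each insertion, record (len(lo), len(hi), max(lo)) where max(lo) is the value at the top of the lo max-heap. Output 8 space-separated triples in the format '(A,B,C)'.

Answer: (1,0,37) (1,1,35) (2,1,35) (2,2,35) (3,2,36) (3,3,35) (4,3,35) (4,4,35)

Derivation:
Step 1: insert 37 -> lo=[37] hi=[] -> (len(lo)=1, len(hi)=0, max(lo)=37)
Step 2: insert 35 -> lo=[35] hi=[37] -> (len(lo)=1, len(hi)=1, max(lo)=35)
Step 3: insert 10 -> lo=[10, 35] hi=[37] -> (len(lo)=2, len(hi)=1, max(lo)=35)
Step 4: insert 36 -> lo=[10, 35] hi=[36, 37] -> (len(lo)=2, len(hi)=2, max(lo)=35)
Step 5: insert 40 -> lo=[10, 35, 36] hi=[37, 40] -> (len(lo)=3, len(hi)=2, max(lo)=36)
Step 6: insert 9 -> lo=[9, 10, 35] hi=[36, 37, 40] -> (len(lo)=3, len(hi)=3, max(lo)=35)
Step 7: insert 10 -> lo=[9, 10, 10, 35] hi=[36, 37, 40] -> (len(lo)=4, len(hi)=3, max(lo)=35)
Step 8: insert 45 -> lo=[9, 10, 10, 35] hi=[36, 37, 40, 45] -> (len(lo)=4, len(hi)=4, max(lo)=35)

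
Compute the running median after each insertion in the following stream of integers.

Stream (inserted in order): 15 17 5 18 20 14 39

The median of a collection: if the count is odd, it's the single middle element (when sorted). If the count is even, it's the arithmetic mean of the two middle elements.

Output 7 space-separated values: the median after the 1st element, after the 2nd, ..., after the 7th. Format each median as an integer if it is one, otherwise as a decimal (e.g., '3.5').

Step 1: insert 15 -> lo=[15] (size 1, max 15) hi=[] (size 0) -> median=15
Step 2: insert 17 -> lo=[15] (size 1, max 15) hi=[17] (size 1, min 17) -> median=16
Step 3: insert 5 -> lo=[5, 15] (size 2, max 15) hi=[17] (size 1, min 17) -> median=15
Step 4: insert 18 -> lo=[5, 15] (size 2, max 15) hi=[17, 18] (size 2, min 17) -> median=16
Step 5: insert 20 -> lo=[5, 15, 17] (size 3, max 17) hi=[18, 20] (size 2, min 18) -> median=17
Step 6: insert 14 -> lo=[5, 14, 15] (size 3, max 15) hi=[17, 18, 20] (size 3, min 17) -> median=16
Step 7: insert 39 -> lo=[5, 14, 15, 17] (size 4, max 17) hi=[18, 20, 39] (size 3, min 18) -> median=17

Answer: 15 16 15 16 17 16 17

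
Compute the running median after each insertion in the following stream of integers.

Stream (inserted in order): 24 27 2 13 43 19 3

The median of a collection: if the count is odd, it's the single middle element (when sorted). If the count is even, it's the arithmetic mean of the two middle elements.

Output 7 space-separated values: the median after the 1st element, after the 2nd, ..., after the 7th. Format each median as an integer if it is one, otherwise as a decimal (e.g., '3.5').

Answer: 24 25.5 24 18.5 24 21.5 19

Derivation:
Step 1: insert 24 -> lo=[24] (size 1, max 24) hi=[] (size 0) -> median=24
Step 2: insert 27 -> lo=[24] (size 1, max 24) hi=[27] (size 1, min 27) -> median=25.5
Step 3: insert 2 -> lo=[2, 24] (size 2, max 24) hi=[27] (size 1, min 27) -> median=24
Step 4: insert 13 -> lo=[2, 13] (size 2, max 13) hi=[24, 27] (size 2, min 24) -> median=18.5
Step 5: insert 43 -> lo=[2, 13, 24] (size 3, max 24) hi=[27, 43] (size 2, min 27) -> median=24
Step 6: insert 19 -> lo=[2, 13, 19] (size 3, max 19) hi=[24, 27, 43] (size 3, min 24) -> median=21.5
Step 7: insert 3 -> lo=[2, 3, 13, 19] (size 4, max 19) hi=[24, 27, 43] (size 3, min 24) -> median=19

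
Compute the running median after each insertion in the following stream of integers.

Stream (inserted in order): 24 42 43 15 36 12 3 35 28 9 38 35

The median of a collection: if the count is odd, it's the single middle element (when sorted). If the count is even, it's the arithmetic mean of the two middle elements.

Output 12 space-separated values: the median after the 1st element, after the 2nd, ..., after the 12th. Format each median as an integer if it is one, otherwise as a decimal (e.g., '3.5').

Answer: 24 33 42 33 36 30 24 29.5 28 26 28 31.5

Derivation:
Step 1: insert 24 -> lo=[24] (size 1, max 24) hi=[] (size 0) -> median=24
Step 2: insert 42 -> lo=[24] (size 1, max 24) hi=[42] (size 1, min 42) -> median=33
Step 3: insert 43 -> lo=[24, 42] (size 2, max 42) hi=[43] (size 1, min 43) -> median=42
Step 4: insert 15 -> lo=[15, 24] (size 2, max 24) hi=[42, 43] (size 2, min 42) -> median=33
Step 5: insert 36 -> lo=[15, 24, 36] (size 3, max 36) hi=[42, 43] (size 2, min 42) -> median=36
Step 6: insert 12 -> lo=[12, 15, 24] (size 3, max 24) hi=[36, 42, 43] (size 3, min 36) -> median=30
Step 7: insert 3 -> lo=[3, 12, 15, 24] (size 4, max 24) hi=[36, 42, 43] (size 3, min 36) -> median=24
Step 8: insert 35 -> lo=[3, 12, 15, 24] (size 4, max 24) hi=[35, 36, 42, 43] (size 4, min 35) -> median=29.5
Step 9: insert 28 -> lo=[3, 12, 15, 24, 28] (size 5, max 28) hi=[35, 36, 42, 43] (size 4, min 35) -> median=28
Step 10: insert 9 -> lo=[3, 9, 12, 15, 24] (size 5, max 24) hi=[28, 35, 36, 42, 43] (size 5, min 28) -> median=26
Step 11: insert 38 -> lo=[3, 9, 12, 15, 24, 28] (size 6, max 28) hi=[35, 36, 38, 42, 43] (size 5, min 35) -> median=28
Step 12: insert 35 -> lo=[3, 9, 12, 15, 24, 28] (size 6, max 28) hi=[35, 35, 36, 38, 42, 43] (size 6, min 35) -> median=31.5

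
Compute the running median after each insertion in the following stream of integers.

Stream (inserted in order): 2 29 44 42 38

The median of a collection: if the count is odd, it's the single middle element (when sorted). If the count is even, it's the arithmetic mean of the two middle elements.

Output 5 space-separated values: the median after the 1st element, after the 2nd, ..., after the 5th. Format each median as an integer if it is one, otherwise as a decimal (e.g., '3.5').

Answer: 2 15.5 29 35.5 38

Derivation:
Step 1: insert 2 -> lo=[2] (size 1, max 2) hi=[] (size 0) -> median=2
Step 2: insert 29 -> lo=[2] (size 1, max 2) hi=[29] (size 1, min 29) -> median=15.5
Step 3: insert 44 -> lo=[2, 29] (size 2, max 29) hi=[44] (size 1, min 44) -> median=29
Step 4: insert 42 -> lo=[2, 29] (size 2, max 29) hi=[42, 44] (size 2, min 42) -> median=35.5
Step 5: insert 38 -> lo=[2, 29, 38] (size 3, max 38) hi=[42, 44] (size 2, min 42) -> median=38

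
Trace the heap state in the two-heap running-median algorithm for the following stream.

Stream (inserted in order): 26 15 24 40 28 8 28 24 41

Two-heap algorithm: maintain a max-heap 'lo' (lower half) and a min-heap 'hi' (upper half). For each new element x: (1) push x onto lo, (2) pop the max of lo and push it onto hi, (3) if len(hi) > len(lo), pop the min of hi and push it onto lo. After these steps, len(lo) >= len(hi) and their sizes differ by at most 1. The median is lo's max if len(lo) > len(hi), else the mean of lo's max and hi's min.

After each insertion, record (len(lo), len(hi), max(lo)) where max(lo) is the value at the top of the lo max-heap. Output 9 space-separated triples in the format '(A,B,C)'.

Answer: (1,0,26) (1,1,15) (2,1,24) (2,2,24) (3,2,26) (3,3,24) (4,3,26) (4,4,24) (5,4,26)

Derivation:
Step 1: insert 26 -> lo=[26] hi=[] -> (len(lo)=1, len(hi)=0, max(lo)=26)
Step 2: insert 15 -> lo=[15] hi=[26] -> (len(lo)=1, len(hi)=1, max(lo)=15)
Step 3: insert 24 -> lo=[15, 24] hi=[26] -> (len(lo)=2, len(hi)=1, max(lo)=24)
Step 4: insert 40 -> lo=[15, 24] hi=[26, 40] -> (len(lo)=2, len(hi)=2, max(lo)=24)
Step 5: insert 28 -> lo=[15, 24, 26] hi=[28, 40] -> (len(lo)=3, len(hi)=2, max(lo)=26)
Step 6: insert 8 -> lo=[8, 15, 24] hi=[26, 28, 40] -> (len(lo)=3, len(hi)=3, max(lo)=24)
Step 7: insert 28 -> lo=[8, 15, 24, 26] hi=[28, 28, 40] -> (len(lo)=4, len(hi)=3, max(lo)=26)
Step 8: insert 24 -> lo=[8, 15, 24, 24] hi=[26, 28, 28, 40] -> (len(lo)=4, len(hi)=4, max(lo)=24)
Step 9: insert 41 -> lo=[8, 15, 24, 24, 26] hi=[28, 28, 40, 41] -> (len(lo)=5, len(hi)=4, max(lo)=26)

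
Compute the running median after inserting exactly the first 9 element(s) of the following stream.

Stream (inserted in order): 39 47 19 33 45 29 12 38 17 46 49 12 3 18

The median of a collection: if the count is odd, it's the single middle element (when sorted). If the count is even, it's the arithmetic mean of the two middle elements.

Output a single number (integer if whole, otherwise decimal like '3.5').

Answer: 33

Derivation:
Step 1: insert 39 -> lo=[39] (size 1, max 39) hi=[] (size 0) -> median=39
Step 2: insert 47 -> lo=[39] (size 1, max 39) hi=[47] (size 1, min 47) -> median=43
Step 3: insert 19 -> lo=[19, 39] (size 2, max 39) hi=[47] (size 1, min 47) -> median=39
Step 4: insert 33 -> lo=[19, 33] (size 2, max 33) hi=[39, 47] (size 2, min 39) -> median=36
Step 5: insert 45 -> lo=[19, 33, 39] (size 3, max 39) hi=[45, 47] (size 2, min 45) -> median=39
Step 6: insert 29 -> lo=[19, 29, 33] (size 3, max 33) hi=[39, 45, 47] (size 3, min 39) -> median=36
Step 7: insert 12 -> lo=[12, 19, 29, 33] (size 4, max 33) hi=[39, 45, 47] (size 3, min 39) -> median=33
Step 8: insert 38 -> lo=[12, 19, 29, 33] (size 4, max 33) hi=[38, 39, 45, 47] (size 4, min 38) -> median=35.5
Step 9: insert 17 -> lo=[12, 17, 19, 29, 33] (size 5, max 33) hi=[38, 39, 45, 47] (size 4, min 38) -> median=33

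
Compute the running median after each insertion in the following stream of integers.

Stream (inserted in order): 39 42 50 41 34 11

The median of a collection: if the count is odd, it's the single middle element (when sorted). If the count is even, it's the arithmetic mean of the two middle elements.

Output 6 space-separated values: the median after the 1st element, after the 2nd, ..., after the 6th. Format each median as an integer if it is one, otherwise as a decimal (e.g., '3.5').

Step 1: insert 39 -> lo=[39] (size 1, max 39) hi=[] (size 0) -> median=39
Step 2: insert 42 -> lo=[39] (size 1, max 39) hi=[42] (size 1, min 42) -> median=40.5
Step 3: insert 50 -> lo=[39, 42] (size 2, max 42) hi=[50] (size 1, min 50) -> median=42
Step 4: insert 41 -> lo=[39, 41] (size 2, max 41) hi=[42, 50] (size 2, min 42) -> median=41.5
Step 5: insert 34 -> lo=[34, 39, 41] (size 3, max 41) hi=[42, 50] (size 2, min 42) -> median=41
Step 6: insert 11 -> lo=[11, 34, 39] (size 3, max 39) hi=[41, 42, 50] (size 3, min 41) -> median=40

Answer: 39 40.5 42 41.5 41 40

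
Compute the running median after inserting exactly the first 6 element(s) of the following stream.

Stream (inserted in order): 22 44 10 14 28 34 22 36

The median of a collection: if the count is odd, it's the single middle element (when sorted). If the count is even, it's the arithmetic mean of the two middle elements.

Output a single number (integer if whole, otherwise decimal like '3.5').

Step 1: insert 22 -> lo=[22] (size 1, max 22) hi=[] (size 0) -> median=22
Step 2: insert 44 -> lo=[22] (size 1, max 22) hi=[44] (size 1, min 44) -> median=33
Step 3: insert 10 -> lo=[10, 22] (size 2, max 22) hi=[44] (size 1, min 44) -> median=22
Step 4: insert 14 -> lo=[10, 14] (size 2, max 14) hi=[22, 44] (size 2, min 22) -> median=18
Step 5: insert 28 -> lo=[10, 14, 22] (size 3, max 22) hi=[28, 44] (size 2, min 28) -> median=22
Step 6: insert 34 -> lo=[10, 14, 22] (size 3, max 22) hi=[28, 34, 44] (size 3, min 28) -> median=25

Answer: 25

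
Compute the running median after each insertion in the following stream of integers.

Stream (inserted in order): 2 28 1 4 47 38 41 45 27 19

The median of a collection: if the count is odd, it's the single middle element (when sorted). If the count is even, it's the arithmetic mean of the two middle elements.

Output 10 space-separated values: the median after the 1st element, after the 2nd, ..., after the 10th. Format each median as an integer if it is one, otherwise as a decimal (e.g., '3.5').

Step 1: insert 2 -> lo=[2] (size 1, max 2) hi=[] (size 0) -> median=2
Step 2: insert 28 -> lo=[2] (size 1, max 2) hi=[28] (size 1, min 28) -> median=15
Step 3: insert 1 -> lo=[1, 2] (size 2, max 2) hi=[28] (size 1, min 28) -> median=2
Step 4: insert 4 -> lo=[1, 2] (size 2, max 2) hi=[4, 28] (size 2, min 4) -> median=3
Step 5: insert 47 -> lo=[1, 2, 4] (size 3, max 4) hi=[28, 47] (size 2, min 28) -> median=4
Step 6: insert 38 -> lo=[1, 2, 4] (size 3, max 4) hi=[28, 38, 47] (size 3, min 28) -> median=16
Step 7: insert 41 -> lo=[1, 2, 4, 28] (size 4, max 28) hi=[38, 41, 47] (size 3, min 38) -> median=28
Step 8: insert 45 -> lo=[1, 2, 4, 28] (size 4, max 28) hi=[38, 41, 45, 47] (size 4, min 38) -> median=33
Step 9: insert 27 -> lo=[1, 2, 4, 27, 28] (size 5, max 28) hi=[38, 41, 45, 47] (size 4, min 38) -> median=28
Step 10: insert 19 -> lo=[1, 2, 4, 19, 27] (size 5, max 27) hi=[28, 38, 41, 45, 47] (size 5, min 28) -> median=27.5

Answer: 2 15 2 3 4 16 28 33 28 27.5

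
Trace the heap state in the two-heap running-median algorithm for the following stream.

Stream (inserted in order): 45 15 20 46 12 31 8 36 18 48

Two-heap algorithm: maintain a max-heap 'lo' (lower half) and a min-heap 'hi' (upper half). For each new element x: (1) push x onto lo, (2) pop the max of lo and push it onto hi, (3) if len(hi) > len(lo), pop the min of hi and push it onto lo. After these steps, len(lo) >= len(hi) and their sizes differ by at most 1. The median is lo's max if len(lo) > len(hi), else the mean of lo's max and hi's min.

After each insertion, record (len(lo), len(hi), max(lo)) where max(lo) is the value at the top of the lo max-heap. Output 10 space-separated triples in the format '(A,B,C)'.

Answer: (1,0,45) (1,1,15) (2,1,20) (2,2,20) (3,2,20) (3,3,20) (4,3,20) (4,4,20) (5,4,20) (5,5,20)

Derivation:
Step 1: insert 45 -> lo=[45] hi=[] -> (len(lo)=1, len(hi)=0, max(lo)=45)
Step 2: insert 15 -> lo=[15] hi=[45] -> (len(lo)=1, len(hi)=1, max(lo)=15)
Step 3: insert 20 -> lo=[15, 20] hi=[45] -> (len(lo)=2, len(hi)=1, max(lo)=20)
Step 4: insert 46 -> lo=[15, 20] hi=[45, 46] -> (len(lo)=2, len(hi)=2, max(lo)=20)
Step 5: insert 12 -> lo=[12, 15, 20] hi=[45, 46] -> (len(lo)=3, len(hi)=2, max(lo)=20)
Step 6: insert 31 -> lo=[12, 15, 20] hi=[31, 45, 46] -> (len(lo)=3, len(hi)=3, max(lo)=20)
Step 7: insert 8 -> lo=[8, 12, 15, 20] hi=[31, 45, 46] -> (len(lo)=4, len(hi)=3, max(lo)=20)
Step 8: insert 36 -> lo=[8, 12, 15, 20] hi=[31, 36, 45, 46] -> (len(lo)=4, len(hi)=4, max(lo)=20)
Step 9: insert 18 -> lo=[8, 12, 15, 18, 20] hi=[31, 36, 45, 46] -> (len(lo)=5, len(hi)=4, max(lo)=20)
Step 10: insert 48 -> lo=[8, 12, 15, 18, 20] hi=[31, 36, 45, 46, 48] -> (len(lo)=5, len(hi)=5, max(lo)=20)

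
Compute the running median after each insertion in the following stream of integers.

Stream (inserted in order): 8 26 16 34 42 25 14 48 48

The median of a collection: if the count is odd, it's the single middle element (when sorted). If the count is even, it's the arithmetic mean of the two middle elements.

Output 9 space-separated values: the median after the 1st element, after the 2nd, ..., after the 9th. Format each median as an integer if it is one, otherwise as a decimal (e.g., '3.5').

Step 1: insert 8 -> lo=[8] (size 1, max 8) hi=[] (size 0) -> median=8
Step 2: insert 26 -> lo=[8] (size 1, max 8) hi=[26] (size 1, min 26) -> median=17
Step 3: insert 16 -> lo=[8, 16] (size 2, max 16) hi=[26] (size 1, min 26) -> median=16
Step 4: insert 34 -> lo=[8, 16] (size 2, max 16) hi=[26, 34] (size 2, min 26) -> median=21
Step 5: insert 42 -> lo=[8, 16, 26] (size 3, max 26) hi=[34, 42] (size 2, min 34) -> median=26
Step 6: insert 25 -> lo=[8, 16, 25] (size 3, max 25) hi=[26, 34, 42] (size 3, min 26) -> median=25.5
Step 7: insert 14 -> lo=[8, 14, 16, 25] (size 4, max 25) hi=[26, 34, 42] (size 3, min 26) -> median=25
Step 8: insert 48 -> lo=[8, 14, 16, 25] (size 4, max 25) hi=[26, 34, 42, 48] (size 4, min 26) -> median=25.5
Step 9: insert 48 -> lo=[8, 14, 16, 25, 26] (size 5, max 26) hi=[34, 42, 48, 48] (size 4, min 34) -> median=26

Answer: 8 17 16 21 26 25.5 25 25.5 26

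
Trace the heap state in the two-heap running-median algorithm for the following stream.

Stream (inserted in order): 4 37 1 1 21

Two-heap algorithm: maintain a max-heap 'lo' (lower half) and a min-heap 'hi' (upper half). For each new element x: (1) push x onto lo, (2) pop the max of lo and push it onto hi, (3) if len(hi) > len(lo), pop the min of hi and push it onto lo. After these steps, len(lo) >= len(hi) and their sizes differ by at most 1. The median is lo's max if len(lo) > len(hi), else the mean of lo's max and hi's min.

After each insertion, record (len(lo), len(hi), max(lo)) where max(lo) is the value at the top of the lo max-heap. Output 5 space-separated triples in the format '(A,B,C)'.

Step 1: insert 4 -> lo=[4] hi=[] -> (len(lo)=1, len(hi)=0, max(lo)=4)
Step 2: insert 37 -> lo=[4] hi=[37] -> (len(lo)=1, len(hi)=1, max(lo)=4)
Step 3: insert 1 -> lo=[1, 4] hi=[37] -> (len(lo)=2, len(hi)=1, max(lo)=4)
Step 4: insert 1 -> lo=[1, 1] hi=[4, 37] -> (len(lo)=2, len(hi)=2, max(lo)=1)
Step 5: insert 21 -> lo=[1, 1, 4] hi=[21, 37] -> (len(lo)=3, len(hi)=2, max(lo)=4)

Answer: (1,0,4) (1,1,4) (2,1,4) (2,2,1) (3,2,4)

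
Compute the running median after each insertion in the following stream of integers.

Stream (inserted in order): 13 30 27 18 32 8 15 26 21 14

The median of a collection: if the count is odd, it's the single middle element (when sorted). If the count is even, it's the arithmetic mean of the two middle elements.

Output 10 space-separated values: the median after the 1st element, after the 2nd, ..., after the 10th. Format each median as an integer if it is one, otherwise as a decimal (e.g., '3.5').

Answer: 13 21.5 27 22.5 27 22.5 18 22 21 19.5

Derivation:
Step 1: insert 13 -> lo=[13] (size 1, max 13) hi=[] (size 0) -> median=13
Step 2: insert 30 -> lo=[13] (size 1, max 13) hi=[30] (size 1, min 30) -> median=21.5
Step 3: insert 27 -> lo=[13, 27] (size 2, max 27) hi=[30] (size 1, min 30) -> median=27
Step 4: insert 18 -> lo=[13, 18] (size 2, max 18) hi=[27, 30] (size 2, min 27) -> median=22.5
Step 5: insert 32 -> lo=[13, 18, 27] (size 3, max 27) hi=[30, 32] (size 2, min 30) -> median=27
Step 6: insert 8 -> lo=[8, 13, 18] (size 3, max 18) hi=[27, 30, 32] (size 3, min 27) -> median=22.5
Step 7: insert 15 -> lo=[8, 13, 15, 18] (size 4, max 18) hi=[27, 30, 32] (size 3, min 27) -> median=18
Step 8: insert 26 -> lo=[8, 13, 15, 18] (size 4, max 18) hi=[26, 27, 30, 32] (size 4, min 26) -> median=22
Step 9: insert 21 -> lo=[8, 13, 15, 18, 21] (size 5, max 21) hi=[26, 27, 30, 32] (size 4, min 26) -> median=21
Step 10: insert 14 -> lo=[8, 13, 14, 15, 18] (size 5, max 18) hi=[21, 26, 27, 30, 32] (size 5, min 21) -> median=19.5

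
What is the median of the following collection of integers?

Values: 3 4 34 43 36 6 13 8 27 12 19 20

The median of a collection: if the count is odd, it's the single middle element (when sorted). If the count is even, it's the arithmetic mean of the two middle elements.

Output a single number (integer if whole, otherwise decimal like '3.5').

Answer: 16

Derivation:
Step 1: insert 3 -> lo=[3] (size 1, max 3) hi=[] (size 0) -> median=3
Step 2: insert 4 -> lo=[3] (size 1, max 3) hi=[4] (size 1, min 4) -> median=3.5
Step 3: insert 34 -> lo=[3, 4] (size 2, max 4) hi=[34] (size 1, min 34) -> median=4
Step 4: insert 43 -> lo=[3, 4] (size 2, max 4) hi=[34, 43] (size 2, min 34) -> median=19
Step 5: insert 36 -> lo=[3, 4, 34] (size 3, max 34) hi=[36, 43] (size 2, min 36) -> median=34
Step 6: insert 6 -> lo=[3, 4, 6] (size 3, max 6) hi=[34, 36, 43] (size 3, min 34) -> median=20
Step 7: insert 13 -> lo=[3, 4, 6, 13] (size 4, max 13) hi=[34, 36, 43] (size 3, min 34) -> median=13
Step 8: insert 8 -> lo=[3, 4, 6, 8] (size 4, max 8) hi=[13, 34, 36, 43] (size 4, min 13) -> median=10.5
Step 9: insert 27 -> lo=[3, 4, 6, 8, 13] (size 5, max 13) hi=[27, 34, 36, 43] (size 4, min 27) -> median=13
Step 10: insert 12 -> lo=[3, 4, 6, 8, 12] (size 5, max 12) hi=[13, 27, 34, 36, 43] (size 5, min 13) -> median=12.5
Step 11: insert 19 -> lo=[3, 4, 6, 8, 12, 13] (size 6, max 13) hi=[19, 27, 34, 36, 43] (size 5, min 19) -> median=13
Step 12: insert 20 -> lo=[3, 4, 6, 8, 12, 13] (size 6, max 13) hi=[19, 20, 27, 34, 36, 43] (size 6, min 19) -> median=16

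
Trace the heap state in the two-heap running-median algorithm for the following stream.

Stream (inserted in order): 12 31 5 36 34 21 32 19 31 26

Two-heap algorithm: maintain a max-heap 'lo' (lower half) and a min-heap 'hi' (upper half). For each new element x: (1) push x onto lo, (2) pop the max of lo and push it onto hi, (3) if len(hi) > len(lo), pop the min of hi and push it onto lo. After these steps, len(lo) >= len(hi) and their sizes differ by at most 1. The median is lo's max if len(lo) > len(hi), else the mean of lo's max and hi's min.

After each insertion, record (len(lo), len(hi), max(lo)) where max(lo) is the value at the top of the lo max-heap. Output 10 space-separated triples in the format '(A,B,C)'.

Answer: (1,0,12) (1,1,12) (2,1,12) (2,2,12) (3,2,31) (3,3,21) (4,3,31) (4,4,21) (5,4,31) (5,5,26)

Derivation:
Step 1: insert 12 -> lo=[12] hi=[] -> (len(lo)=1, len(hi)=0, max(lo)=12)
Step 2: insert 31 -> lo=[12] hi=[31] -> (len(lo)=1, len(hi)=1, max(lo)=12)
Step 3: insert 5 -> lo=[5, 12] hi=[31] -> (len(lo)=2, len(hi)=1, max(lo)=12)
Step 4: insert 36 -> lo=[5, 12] hi=[31, 36] -> (len(lo)=2, len(hi)=2, max(lo)=12)
Step 5: insert 34 -> lo=[5, 12, 31] hi=[34, 36] -> (len(lo)=3, len(hi)=2, max(lo)=31)
Step 6: insert 21 -> lo=[5, 12, 21] hi=[31, 34, 36] -> (len(lo)=3, len(hi)=3, max(lo)=21)
Step 7: insert 32 -> lo=[5, 12, 21, 31] hi=[32, 34, 36] -> (len(lo)=4, len(hi)=3, max(lo)=31)
Step 8: insert 19 -> lo=[5, 12, 19, 21] hi=[31, 32, 34, 36] -> (len(lo)=4, len(hi)=4, max(lo)=21)
Step 9: insert 31 -> lo=[5, 12, 19, 21, 31] hi=[31, 32, 34, 36] -> (len(lo)=5, len(hi)=4, max(lo)=31)
Step 10: insert 26 -> lo=[5, 12, 19, 21, 26] hi=[31, 31, 32, 34, 36] -> (len(lo)=5, len(hi)=5, max(lo)=26)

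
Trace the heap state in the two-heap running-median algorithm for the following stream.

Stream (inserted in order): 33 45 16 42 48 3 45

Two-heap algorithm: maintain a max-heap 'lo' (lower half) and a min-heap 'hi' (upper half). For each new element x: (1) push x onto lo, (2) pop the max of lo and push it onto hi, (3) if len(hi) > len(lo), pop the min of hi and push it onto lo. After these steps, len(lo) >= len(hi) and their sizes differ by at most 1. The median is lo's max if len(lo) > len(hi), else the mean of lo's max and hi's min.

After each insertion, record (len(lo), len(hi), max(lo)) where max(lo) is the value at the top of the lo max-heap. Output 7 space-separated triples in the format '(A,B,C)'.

Step 1: insert 33 -> lo=[33] hi=[] -> (len(lo)=1, len(hi)=0, max(lo)=33)
Step 2: insert 45 -> lo=[33] hi=[45] -> (len(lo)=1, len(hi)=1, max(lo)=33)
Step 3: insert 16 -> lo=[16, 33] hi=[45] -> (len(lo)=2, len(hi)=1, max(lo)=33)
Step 4: insert 42 -> lo=[16, 33] hi=[42, 45] -> (len(lo)=2, len(hi)=2, max(lo)=33)
Step 5: insert 48 -> lo=[16, 33, 42] hi=[45, 48] -> (len(lo)=3, len(hi)=2, max(lo)=42)
Step 6: insert 3 -> lo=[3, 16, 33] hi=[42, 45, 48] -> (len(lo)=3, len(hi)=3, max(lo)=33)
Step 7: insert 45 -> lo=[3, 16, 33, 42] hi=[45, 45, 48] -> (len(lo)=4, len(hi)=3, max(lo)=42)

Answer: (1,0,33) (1,1,33) (2,1,33) (2,2,33) (3,2,42) (3,3,33) (4,3,42)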